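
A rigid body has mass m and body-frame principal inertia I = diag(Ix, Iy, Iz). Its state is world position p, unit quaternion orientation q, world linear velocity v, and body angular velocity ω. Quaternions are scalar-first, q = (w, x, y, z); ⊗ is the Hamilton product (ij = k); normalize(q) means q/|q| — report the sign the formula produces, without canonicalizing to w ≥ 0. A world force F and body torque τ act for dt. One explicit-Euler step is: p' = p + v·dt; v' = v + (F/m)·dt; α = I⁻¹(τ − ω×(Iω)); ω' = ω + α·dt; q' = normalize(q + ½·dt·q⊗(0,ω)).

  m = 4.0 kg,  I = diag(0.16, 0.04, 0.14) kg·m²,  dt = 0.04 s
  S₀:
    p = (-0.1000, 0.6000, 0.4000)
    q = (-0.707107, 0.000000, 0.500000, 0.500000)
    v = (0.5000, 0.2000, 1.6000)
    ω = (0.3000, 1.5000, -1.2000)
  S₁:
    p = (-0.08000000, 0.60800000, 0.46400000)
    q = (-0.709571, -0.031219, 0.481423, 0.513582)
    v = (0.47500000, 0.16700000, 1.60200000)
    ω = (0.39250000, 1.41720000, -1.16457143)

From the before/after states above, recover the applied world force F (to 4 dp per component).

F = (-2.5000, -3.3000, 0.2000)

velocity change Δv = (-0.02500000, -0.03300000, 0.00200000)
F = m·Δv/dt = (-2.5000, -3.3000, 0.2000)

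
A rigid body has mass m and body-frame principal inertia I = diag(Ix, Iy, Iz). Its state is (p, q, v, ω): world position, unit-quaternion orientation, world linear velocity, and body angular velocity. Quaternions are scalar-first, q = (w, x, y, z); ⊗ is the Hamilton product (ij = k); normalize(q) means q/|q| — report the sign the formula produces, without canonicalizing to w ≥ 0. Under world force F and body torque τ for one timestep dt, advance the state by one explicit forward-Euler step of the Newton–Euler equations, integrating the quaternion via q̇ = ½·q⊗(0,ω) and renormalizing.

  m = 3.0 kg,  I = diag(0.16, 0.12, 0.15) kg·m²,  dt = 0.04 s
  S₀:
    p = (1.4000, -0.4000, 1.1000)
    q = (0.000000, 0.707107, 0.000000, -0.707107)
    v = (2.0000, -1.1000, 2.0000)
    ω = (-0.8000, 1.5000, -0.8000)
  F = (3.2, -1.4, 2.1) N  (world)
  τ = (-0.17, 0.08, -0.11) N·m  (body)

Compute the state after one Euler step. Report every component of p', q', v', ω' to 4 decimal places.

p' = (1.4800, -0.4440, 1.1800)
q' = (0.0000, 0.7278, 0.0226, -0.6854)
v' = (2.0427, -1.1187, 2.0280)
ω' = (-0.8335, 1.5245, -0.8421)

gyro term ω×Iω = (-0.0360, 0.0064, 0.0480)
(τ − ω×Iω)/I = (-0.8375, 0.6133, -1.0533)
new body rate ω' = (-0.8335, 1.5245, -0.8421)
Hamilton product q⊗(0,ω) = (0.0000000, 1.0606605, 1.1313712, 1.0606605)
updated quaternion q' = (0.0000, 0.7278, 0.0226, -0.6854)
new position p' = (1.4800, -0.4440, 1.1800)
v' = v + a·dt = (2.0427, -1.1187, 2.0280)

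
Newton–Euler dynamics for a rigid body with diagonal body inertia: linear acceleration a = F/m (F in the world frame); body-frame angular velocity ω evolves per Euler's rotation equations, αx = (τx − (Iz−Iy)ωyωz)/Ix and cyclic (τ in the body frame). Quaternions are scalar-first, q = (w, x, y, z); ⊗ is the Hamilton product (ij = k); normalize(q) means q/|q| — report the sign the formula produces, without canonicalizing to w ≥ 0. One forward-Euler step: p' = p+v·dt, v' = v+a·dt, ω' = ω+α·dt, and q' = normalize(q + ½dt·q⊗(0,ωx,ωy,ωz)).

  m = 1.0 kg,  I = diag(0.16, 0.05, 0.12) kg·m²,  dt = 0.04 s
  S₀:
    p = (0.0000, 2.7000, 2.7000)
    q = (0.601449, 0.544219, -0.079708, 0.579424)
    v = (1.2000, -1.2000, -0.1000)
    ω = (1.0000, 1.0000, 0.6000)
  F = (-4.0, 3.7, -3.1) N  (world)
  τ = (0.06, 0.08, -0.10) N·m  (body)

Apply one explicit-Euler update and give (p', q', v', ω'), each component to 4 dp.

p' = (0.0480, 2.6520, 2.6960)
q' = (0.5849, 0.5434, -0.0626, 0.5988)
v' = (1.0400, -1.0520, -0.2240)
ω' = (1.0045, 1.0448, 0.6033)

a = (-4.0000, 3.7000, -3.1000)
p' = p + v·dt = (0.0480, 2.6520, 2.6960)
v' = v + a·dt = (1.0400, -1.0520, -0.2240)
ω×(Iω) gyroscopic = (0.0420, 0.0240, -0.1100)
α = I⁻¹(τ − ω×Iω) = (0.1125, 1.1200, 0.0833)
new body rate ω' = (1.0045, 1.0448, 0.6033)
2q̇ = q⊗(0,ω) = (-0.8121654, -0.0257998, 0.8543416, 0.9847964)
updated quaternion q' = (0.5849, 0.5434, -0.0626, 0.5988)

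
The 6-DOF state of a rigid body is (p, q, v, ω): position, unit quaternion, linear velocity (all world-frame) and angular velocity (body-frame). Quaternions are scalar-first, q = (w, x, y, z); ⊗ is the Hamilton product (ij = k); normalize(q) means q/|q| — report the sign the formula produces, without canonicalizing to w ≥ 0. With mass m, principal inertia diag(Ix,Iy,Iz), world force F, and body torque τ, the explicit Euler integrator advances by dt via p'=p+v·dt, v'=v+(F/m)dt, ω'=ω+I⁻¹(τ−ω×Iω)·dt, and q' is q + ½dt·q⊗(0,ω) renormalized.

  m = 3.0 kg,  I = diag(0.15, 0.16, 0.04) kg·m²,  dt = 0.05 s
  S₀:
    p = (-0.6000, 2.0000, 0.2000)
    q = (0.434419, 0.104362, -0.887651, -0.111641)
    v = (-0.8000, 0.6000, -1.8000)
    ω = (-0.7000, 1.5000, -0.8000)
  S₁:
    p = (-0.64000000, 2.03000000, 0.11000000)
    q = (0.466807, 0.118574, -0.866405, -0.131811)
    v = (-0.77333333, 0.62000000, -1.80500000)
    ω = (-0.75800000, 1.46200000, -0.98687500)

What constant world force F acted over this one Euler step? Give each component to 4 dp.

Δv = v₁−v₀ = (0.02666667, 0.02000000, -0.00500000)
applied force F = (1.6000, 1.2000, -0.3000)

F = (1.6000, 1.2000, -0.3000)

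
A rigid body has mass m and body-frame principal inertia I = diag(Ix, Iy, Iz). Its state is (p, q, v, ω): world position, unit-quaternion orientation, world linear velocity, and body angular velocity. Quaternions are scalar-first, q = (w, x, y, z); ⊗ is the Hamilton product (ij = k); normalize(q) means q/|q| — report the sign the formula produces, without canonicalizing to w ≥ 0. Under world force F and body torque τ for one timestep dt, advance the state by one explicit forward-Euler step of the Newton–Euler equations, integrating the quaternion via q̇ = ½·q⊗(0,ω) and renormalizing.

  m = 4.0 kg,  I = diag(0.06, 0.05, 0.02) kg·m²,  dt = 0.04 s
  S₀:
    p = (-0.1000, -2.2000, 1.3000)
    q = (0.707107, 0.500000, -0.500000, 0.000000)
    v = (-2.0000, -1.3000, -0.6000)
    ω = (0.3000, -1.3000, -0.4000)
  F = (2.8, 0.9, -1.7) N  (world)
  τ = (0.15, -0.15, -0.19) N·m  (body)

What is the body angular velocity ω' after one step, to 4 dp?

α = I⁻¹(τ − ω×Iω) = (2.7600, -2.9040, -9.6950)
ω' = ω + α·dt = (0.4104, -1.4162, -0.7878)

ω' = (0.4104, -1.4162, -0.7878)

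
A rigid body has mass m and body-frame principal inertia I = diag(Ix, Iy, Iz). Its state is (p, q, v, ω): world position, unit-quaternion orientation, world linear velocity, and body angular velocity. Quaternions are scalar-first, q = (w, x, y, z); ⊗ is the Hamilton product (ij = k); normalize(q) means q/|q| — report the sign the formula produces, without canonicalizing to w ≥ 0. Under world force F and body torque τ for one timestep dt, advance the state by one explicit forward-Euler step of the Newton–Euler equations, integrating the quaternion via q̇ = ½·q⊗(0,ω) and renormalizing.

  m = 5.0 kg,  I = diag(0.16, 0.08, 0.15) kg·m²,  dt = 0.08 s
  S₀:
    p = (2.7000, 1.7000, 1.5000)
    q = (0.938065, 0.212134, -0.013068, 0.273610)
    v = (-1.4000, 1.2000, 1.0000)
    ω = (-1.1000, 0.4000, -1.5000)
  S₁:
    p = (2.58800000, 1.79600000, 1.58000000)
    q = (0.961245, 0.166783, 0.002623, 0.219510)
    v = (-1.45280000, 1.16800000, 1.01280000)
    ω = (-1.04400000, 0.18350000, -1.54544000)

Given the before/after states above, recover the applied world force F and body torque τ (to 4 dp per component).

ω₁ − ω₀ = (0.05600000, -0.21650000, -0.04544000)
precession coupling = (-0.0420, 0.0165, 0.0352)
τ = I·(Δω/dt) + ω₀×(Iω₀) = (0.0700, -0.2000, -0.0500)
Δv = v₁−v₀ = (-0.05280000, -0.03200000, 0.01280000)
m·(v₁−v₀)/dt = (-3.3000, -2.0000, 0.8000)

F = (-3.3000, -2.0000, 0.8000)
τ = (0.0700, -0.2000, -0.0500)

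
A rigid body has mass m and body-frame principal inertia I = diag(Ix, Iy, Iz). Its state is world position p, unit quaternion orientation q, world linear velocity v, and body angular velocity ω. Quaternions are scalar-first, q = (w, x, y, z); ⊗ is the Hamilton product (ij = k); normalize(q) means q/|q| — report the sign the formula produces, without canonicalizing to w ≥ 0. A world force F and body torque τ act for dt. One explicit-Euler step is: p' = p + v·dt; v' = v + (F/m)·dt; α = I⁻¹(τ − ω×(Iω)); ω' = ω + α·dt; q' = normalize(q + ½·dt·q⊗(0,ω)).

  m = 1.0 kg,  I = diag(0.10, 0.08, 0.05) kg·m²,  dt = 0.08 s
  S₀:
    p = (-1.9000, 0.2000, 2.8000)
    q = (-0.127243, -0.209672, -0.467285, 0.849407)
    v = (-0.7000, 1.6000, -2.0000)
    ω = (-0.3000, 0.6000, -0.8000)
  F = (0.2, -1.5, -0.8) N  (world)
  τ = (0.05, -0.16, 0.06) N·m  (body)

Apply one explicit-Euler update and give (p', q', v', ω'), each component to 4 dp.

p' = (-1.9560, 0.3280, 2.6400)
q' = (-0.0913, -0.2134, -0.4868, 0.8421)
v' = (-0.6840, 1.4800, -2.0640)
ω' = (-0.2715, 0.4280, -0.7098)

gyro term ω×Iω = (0.0144, 0.0120, 0.0036)
(τ − ω×Iω)/I = (0.3560, -2.1500, 1.1280)
ω + α·dt = (-0.2715, 0.4280, -0.7098)
Hamilton product q⊗(0,ω) = (0.8969950, -0.0976433, -0.4989055, -0.1641943)
q + ½dt·q⊗(0,ω), renormalized = (-0.0913, -0.2134, -0.4868, 0.8421)
a = (0.2000, -1.5000, -0.8000)
p' = p + v·dt = (-1.9560, 0.3280, 2.6400)
v' = v + a·dt = (-0.6840, 1.4800, -2.0640)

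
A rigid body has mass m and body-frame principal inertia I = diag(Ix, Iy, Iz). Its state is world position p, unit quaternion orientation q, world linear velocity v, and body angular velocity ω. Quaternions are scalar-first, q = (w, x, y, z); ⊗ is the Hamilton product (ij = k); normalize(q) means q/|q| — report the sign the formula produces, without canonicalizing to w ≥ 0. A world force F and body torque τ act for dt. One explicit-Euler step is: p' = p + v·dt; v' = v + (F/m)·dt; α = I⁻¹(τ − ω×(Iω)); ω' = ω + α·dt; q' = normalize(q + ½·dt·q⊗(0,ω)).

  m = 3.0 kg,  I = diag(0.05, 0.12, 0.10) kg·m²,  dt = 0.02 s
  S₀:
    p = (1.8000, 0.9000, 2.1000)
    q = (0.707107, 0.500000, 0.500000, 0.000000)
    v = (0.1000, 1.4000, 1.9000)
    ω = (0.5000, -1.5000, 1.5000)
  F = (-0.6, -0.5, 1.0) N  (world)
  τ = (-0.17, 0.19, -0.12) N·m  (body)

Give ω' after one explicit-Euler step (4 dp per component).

ω' = (0.4140, -1.4621, 1.4865)

ω×(Iω) gyroscopic = (0.0450, -0.0375, -0.0525)
α = I⁻¹(τ − ω×Iω) = (-4.3000, 1.8958, -0.6750)
ω' = ω + α·dt = (0.4140, -1.4621, 1.4865)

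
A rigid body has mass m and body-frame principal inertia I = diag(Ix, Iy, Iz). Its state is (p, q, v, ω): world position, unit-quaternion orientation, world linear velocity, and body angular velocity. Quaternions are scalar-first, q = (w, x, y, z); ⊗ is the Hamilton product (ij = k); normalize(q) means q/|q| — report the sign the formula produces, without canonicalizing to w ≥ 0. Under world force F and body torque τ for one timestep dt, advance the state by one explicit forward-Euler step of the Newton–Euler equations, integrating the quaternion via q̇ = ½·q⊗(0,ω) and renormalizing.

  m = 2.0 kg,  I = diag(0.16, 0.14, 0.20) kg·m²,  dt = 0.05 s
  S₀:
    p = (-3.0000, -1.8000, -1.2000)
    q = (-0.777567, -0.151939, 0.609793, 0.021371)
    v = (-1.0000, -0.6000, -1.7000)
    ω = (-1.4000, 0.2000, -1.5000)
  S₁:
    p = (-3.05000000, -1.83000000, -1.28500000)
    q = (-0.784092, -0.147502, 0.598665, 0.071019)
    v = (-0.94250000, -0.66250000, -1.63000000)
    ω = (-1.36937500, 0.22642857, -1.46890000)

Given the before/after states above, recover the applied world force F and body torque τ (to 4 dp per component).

F = (2.3000, -2.5000, 2.8000)
τ = (0.0800, -0.0100, 0.1300)

ω₁ − ω₀ = (0.03062500, 0.02642857, 0.03110000)
I·α + gyro = (0.0800, -0.0100, 0.1300)
v₁ − v₀ = (0.05750000, -0.06250000, 0.07000000)
F = m·Δv/dt = (2.3000, -2.5000, 2.8000)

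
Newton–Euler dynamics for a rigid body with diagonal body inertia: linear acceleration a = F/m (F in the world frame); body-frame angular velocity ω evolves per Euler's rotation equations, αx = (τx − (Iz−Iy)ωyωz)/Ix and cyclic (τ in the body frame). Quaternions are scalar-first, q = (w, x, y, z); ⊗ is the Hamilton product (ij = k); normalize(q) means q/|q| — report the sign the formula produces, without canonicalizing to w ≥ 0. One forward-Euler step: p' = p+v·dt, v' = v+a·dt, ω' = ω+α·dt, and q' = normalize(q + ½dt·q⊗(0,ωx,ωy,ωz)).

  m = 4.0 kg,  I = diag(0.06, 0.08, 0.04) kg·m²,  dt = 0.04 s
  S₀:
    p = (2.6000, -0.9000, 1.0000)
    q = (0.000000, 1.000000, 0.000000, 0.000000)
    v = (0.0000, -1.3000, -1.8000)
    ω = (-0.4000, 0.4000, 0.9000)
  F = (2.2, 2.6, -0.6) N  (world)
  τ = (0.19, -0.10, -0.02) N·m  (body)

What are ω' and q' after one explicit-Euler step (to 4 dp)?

angular accel α = (3.4067, -1.1600, -0.4200)
new body rate ω' = (-0.2637, 0.3536, 0.8832)
q⊗(0,ω) = (0.4000000, 0.0000000, -0.9000000, 0.4000000)
updated quaternion q' = (0.0080, 0.9998, -0.0180, 0.0080)

ω' = (-0.2637, 0.3536, 0.8832)
q' = (0.0080, 0.9998, -0.0180, 0.0080)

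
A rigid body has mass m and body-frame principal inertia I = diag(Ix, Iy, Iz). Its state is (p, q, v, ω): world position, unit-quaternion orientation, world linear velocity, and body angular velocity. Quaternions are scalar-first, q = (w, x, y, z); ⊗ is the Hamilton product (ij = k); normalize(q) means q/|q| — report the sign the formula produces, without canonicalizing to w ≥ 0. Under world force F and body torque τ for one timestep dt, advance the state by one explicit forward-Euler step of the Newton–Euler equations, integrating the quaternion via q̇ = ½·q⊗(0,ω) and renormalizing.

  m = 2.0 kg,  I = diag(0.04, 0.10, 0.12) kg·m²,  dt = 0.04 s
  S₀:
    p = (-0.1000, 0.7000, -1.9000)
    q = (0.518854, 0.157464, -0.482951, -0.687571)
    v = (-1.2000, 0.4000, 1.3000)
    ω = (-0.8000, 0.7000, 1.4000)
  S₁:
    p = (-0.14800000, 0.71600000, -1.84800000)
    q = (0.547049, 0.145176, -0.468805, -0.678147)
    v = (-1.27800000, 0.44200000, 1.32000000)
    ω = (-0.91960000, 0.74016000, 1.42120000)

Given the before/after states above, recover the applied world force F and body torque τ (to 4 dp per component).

rate change Δω = (-0.11960000, 0.04016000, 0.02120000)
I·α + gyro = (-0.1000, 0.1900, 0.0300)
velocity change Δv = (-0.07800000, 0.04200000, 0.02000000)
F = m·Δv/dt = (-3.9000, 2.1000, 1.0000)

F = (-3.9000, 2.1000, 1.0000)
τ = (-0.1000, 0.1900, 0.0300)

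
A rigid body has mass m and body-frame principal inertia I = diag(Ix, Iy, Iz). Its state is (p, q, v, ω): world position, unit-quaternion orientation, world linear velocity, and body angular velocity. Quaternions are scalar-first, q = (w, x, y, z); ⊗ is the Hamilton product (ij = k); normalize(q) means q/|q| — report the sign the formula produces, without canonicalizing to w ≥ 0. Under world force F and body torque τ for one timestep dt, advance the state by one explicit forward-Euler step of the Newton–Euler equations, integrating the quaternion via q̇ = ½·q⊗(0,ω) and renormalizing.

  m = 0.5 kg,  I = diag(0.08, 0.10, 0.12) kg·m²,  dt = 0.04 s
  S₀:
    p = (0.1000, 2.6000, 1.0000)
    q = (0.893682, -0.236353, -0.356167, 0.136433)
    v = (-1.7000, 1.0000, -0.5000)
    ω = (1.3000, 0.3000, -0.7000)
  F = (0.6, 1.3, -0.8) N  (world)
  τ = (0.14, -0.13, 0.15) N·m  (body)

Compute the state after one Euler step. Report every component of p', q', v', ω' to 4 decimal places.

(τ − ω×Iω)/I = (1.8025, -1.6640, 1.1850)
ω + α·dt = (1.3721, 0.2334, -0.6526)
2q̇ = q⊗(0,ω) = (0.5096121, 1.3701736, 0.2800204, -0.2334662)
q + ½dt·q⊗(0,ω), renormalized = (0.9035, -0.2089, -0.3504, 0.1317)
new position p' = (0.0320, 2.6400, 0.9800)
v + (F/m)dt = (-1.6520, 1.1040, -0.5640)

p' = (0.0320, 2.6400, 0.9800)
q' = (0.9035, -0.2089, -0.3504, 0.1317)
v' = (-1.6520, 1.1040, -0.5640)
ω' = (1.3721, 0.2334, -0.6526)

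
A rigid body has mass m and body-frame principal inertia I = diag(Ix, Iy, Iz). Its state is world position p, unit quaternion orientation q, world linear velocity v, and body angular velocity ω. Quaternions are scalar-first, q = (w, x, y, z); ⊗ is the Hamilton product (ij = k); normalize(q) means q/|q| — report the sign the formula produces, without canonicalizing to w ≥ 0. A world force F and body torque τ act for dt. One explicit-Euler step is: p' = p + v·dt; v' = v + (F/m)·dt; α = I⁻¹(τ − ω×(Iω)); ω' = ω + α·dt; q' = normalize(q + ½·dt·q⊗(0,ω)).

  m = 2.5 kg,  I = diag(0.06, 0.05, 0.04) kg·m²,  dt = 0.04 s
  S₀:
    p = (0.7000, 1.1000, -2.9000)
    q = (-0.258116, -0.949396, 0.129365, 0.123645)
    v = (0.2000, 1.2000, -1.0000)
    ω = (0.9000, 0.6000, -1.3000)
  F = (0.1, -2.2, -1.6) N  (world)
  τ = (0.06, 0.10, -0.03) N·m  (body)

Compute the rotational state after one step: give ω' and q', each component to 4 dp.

angular accel α = (0.8700, 2.4680, -0.6150)
ω + α·dt = (0.9348, 0.6987, -1.3246)
Hamilton product q⊗(0,ω) = (0.9375759, -0.4746659, -1.2778039, -0.3505153)
q + ½dt·q⊗(0,ω), renormalized = (-0.2392, -0.9583, 0.1037, 0.1166)

ω' = (0.9348, 0.6987, -1.3246)
q' = (-0.2392, -0.9583, 0.1037, 0.1166)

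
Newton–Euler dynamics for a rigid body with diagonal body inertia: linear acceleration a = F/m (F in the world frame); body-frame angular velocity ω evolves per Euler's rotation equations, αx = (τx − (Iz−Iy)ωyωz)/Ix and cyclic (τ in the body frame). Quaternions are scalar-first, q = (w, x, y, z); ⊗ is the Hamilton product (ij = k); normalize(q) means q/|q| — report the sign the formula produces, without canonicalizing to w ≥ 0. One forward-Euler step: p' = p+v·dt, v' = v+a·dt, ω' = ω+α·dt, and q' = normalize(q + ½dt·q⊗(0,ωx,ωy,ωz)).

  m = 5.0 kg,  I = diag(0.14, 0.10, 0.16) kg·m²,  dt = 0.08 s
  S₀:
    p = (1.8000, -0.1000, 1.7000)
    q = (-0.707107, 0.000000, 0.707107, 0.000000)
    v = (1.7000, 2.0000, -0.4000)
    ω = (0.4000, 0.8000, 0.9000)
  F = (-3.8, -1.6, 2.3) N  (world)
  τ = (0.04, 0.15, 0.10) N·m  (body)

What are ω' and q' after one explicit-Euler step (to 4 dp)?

ω' = (0.3982, 0.9258, 0.9564)
q' = (-0.7288, 0.0141, 0.6836, -0.0367)

gyro term ω×Iω = (0.0432, -0.0072, -0.0128)
α = I⁻¹(τ − ω×Iω) = (-0.0229, 1.5720, 0.7050)
new body rate ω' = (0.3982, 0.9258, 0.9564)
Hamilton product q⊗(0,ω) = (-0.5656856, 0.3535535, -0.5656856, -0.9192391)
q + ½dt·q⊗(0,ω), renormalized = (-0.7288, 0.0141, 0.6836, -0.0367)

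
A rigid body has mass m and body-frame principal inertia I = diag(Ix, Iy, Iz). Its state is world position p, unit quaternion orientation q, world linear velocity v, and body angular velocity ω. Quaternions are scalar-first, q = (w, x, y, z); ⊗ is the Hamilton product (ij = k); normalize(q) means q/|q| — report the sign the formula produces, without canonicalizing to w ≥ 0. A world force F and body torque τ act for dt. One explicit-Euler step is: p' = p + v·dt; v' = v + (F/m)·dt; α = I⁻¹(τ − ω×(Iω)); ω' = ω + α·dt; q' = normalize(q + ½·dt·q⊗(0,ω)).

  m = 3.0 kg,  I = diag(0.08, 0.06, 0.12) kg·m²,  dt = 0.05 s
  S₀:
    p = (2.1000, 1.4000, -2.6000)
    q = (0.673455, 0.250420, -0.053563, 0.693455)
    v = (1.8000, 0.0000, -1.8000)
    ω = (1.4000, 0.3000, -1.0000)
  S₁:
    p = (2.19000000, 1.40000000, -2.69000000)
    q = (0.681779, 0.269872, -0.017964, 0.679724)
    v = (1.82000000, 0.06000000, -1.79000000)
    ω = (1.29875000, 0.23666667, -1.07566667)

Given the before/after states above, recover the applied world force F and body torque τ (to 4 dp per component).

F = (1.2000, 3.6000, 0.6000)
τ = (-0.1800, -0.0200, -0.1900)

v₁ − v₀ = (0.02000000, 0.06000000, 0.01000000)
applied force F = (1.2000, 3.6000, 0.6000)
Δω = ω₁−ω₀ = (-0.10125000, -0.06333333, -0.07566667)
gyro term ω₀×Iω₀ = (-0.0180, 0.0560, -0.0084)
I·α + gyro = (-0.1800, -0.0200, -0.1900)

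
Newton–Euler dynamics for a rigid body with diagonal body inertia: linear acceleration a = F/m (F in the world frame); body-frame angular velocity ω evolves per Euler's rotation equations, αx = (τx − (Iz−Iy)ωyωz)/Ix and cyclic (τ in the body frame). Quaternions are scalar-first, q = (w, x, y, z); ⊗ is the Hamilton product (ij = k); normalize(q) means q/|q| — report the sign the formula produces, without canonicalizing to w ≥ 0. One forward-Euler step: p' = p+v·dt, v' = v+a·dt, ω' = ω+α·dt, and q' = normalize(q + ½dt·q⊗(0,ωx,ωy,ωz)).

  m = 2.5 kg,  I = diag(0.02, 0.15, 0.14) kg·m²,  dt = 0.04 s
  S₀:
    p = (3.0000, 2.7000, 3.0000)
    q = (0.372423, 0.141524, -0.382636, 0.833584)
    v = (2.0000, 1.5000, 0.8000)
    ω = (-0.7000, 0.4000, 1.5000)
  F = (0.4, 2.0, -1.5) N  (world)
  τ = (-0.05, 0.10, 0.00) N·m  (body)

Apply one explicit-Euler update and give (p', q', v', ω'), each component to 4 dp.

(τ − ω×Iω)/I = (-2.2000, -0.1733, 0.2600)
ω' = ω + α·dt = (-0.7880, 0.3931, 1.5104)
q⊗(0,ω) = (-0.9982548, -1.1680837, -0.6468256, 0.3473989)
q + ½dt·q⊗(0,ω), renormalized = (0.3523, 0.1181, -0.3953, 0.8400)
p + v·dt = (3.0800, 2.7600, 3.0320)
v' = v + a·dt = (2.0064, 1.5320, 0.7760)

p' = (3.0800, 2.7600, 3.0320)
q' = (0.3523, 0.1181, -0.3953, 0.8400)
v' = (2.0064, 1.5320, 0.7760)
ω' = (-0.7880, 0.3931, 1.5104)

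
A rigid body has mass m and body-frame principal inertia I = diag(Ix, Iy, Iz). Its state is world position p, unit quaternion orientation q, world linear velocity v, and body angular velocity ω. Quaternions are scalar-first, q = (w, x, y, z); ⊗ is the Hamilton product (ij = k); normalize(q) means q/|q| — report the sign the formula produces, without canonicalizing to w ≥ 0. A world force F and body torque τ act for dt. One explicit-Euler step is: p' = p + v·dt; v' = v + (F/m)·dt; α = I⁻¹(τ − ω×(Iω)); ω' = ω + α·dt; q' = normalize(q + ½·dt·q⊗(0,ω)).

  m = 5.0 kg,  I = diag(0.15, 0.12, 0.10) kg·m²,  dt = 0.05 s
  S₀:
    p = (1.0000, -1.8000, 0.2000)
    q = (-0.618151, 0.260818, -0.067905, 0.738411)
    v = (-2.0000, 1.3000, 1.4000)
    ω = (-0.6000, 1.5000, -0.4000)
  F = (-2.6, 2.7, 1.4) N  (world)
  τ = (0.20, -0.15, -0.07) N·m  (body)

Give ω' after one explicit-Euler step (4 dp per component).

ω×(Iω) gyroscopic = (0.0120, 0.0120, 0.0270)
(τ − ω×Iω)/I = (1.2533, -1.3500, -0.9700)
ω' = ω + α·dt = (-0.5373, 1.4325, -0.4485)

ω' = (-0.5373, 1.4325, -0.4485)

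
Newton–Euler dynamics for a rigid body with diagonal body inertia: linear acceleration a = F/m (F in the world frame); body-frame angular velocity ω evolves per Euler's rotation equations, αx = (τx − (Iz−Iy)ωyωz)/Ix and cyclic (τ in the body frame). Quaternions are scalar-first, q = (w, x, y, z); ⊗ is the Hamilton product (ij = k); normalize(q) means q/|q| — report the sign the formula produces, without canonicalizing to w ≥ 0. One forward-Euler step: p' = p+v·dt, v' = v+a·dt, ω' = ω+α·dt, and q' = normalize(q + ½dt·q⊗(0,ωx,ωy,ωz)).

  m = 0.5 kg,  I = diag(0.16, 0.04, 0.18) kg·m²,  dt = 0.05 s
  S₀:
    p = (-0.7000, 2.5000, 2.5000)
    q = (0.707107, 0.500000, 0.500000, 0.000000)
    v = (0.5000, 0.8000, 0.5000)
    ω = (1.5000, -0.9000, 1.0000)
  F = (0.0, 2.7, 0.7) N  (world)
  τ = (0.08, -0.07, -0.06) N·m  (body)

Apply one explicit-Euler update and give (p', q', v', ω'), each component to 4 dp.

a = F/m = (0.0000, 5.4000, 1.4000)
new position p' = (-0.6750, 2.5400, 2.5250)
new velocity v' = (0.5000, 1.0700, 0.5700)
gyro term ω×Iω = (-0.1260, -0.0300, 0.1620)
(τ − ω×Iω)/I = (1.2875, -1.0000, -1.2333)
ω' = ω + α·dt = (1.5644, -0.9500, 0.9383)
2q̇ = q⊗(0,ω) = (-0.3000000, 1.5606605, -1.1363963, -0.4928930)
q + ½dt·q⊗(0,ω), renormalized = (0.6987, 0.5383, 0.4710, -0.0123)

p' = (-0.6750, 2.5400, 2.5250)
q' = (0.6987, 0.5383, 0.4710, -0.0123)
v' = (0.5000, 1.0700, 0.5700)
ω' = (1.5644, -0.9500, 0.9383)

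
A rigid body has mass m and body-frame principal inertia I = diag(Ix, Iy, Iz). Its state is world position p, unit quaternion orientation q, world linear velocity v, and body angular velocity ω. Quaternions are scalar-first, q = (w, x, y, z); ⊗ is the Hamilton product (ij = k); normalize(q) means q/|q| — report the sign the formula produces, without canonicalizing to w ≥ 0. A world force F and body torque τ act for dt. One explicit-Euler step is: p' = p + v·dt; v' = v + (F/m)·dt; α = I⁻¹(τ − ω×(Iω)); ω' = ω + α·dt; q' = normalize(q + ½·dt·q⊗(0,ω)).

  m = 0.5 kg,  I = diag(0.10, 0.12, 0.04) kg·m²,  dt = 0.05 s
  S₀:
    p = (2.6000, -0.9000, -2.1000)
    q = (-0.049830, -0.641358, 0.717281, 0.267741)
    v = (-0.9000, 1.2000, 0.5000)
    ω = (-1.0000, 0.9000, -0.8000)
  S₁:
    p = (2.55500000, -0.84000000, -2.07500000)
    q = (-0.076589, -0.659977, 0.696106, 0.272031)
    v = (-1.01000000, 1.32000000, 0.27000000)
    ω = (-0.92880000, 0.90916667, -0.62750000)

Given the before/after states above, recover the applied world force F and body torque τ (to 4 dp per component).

F = (-1.1000, 1.2000, -2.3000)
τ = (0.2000, 0.0700, 0.1200)

Δv = v₁−v₀ = (-0.11000000, 0.12000000, -0.23000000)
applied force F = (-1.1000, 1.2000, -2.3000)
rate change Δω = (0.07120000, 0.00916667, 0.17250000)
I·α + gyro = (0.2000, 0.0700, 0.1200)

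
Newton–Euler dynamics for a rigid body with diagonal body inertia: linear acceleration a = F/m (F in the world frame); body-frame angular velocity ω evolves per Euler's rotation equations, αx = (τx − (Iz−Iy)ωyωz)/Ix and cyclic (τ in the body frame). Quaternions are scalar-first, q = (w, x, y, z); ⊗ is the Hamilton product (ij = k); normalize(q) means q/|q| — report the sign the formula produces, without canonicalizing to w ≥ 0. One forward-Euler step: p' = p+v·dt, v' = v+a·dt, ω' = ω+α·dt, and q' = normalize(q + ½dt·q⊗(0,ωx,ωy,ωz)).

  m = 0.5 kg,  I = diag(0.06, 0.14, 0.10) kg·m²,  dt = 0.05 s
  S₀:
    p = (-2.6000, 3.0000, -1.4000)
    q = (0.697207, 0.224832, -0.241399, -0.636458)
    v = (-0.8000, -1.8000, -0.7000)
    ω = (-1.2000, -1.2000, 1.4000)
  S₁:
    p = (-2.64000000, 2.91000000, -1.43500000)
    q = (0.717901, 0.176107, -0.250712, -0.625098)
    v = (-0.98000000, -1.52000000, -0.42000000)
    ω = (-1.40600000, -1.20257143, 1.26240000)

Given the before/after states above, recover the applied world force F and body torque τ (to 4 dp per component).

F = (-1.8000, 2.8000, 2.8000)
τ = (-0.1800, 0.0600, -0.1600)

Δω = ω₁−ω₀ = (-0.20600000, -0.00257143, -0.13760000)
applied torque τ = (-0.1800, 0.0600, -0.1600)
velocity change Δv = (-0.18000000, 0.28000000, 0.28000000)
m·(v₁−v₀)/dt = (-1.8000, 2.8000, 2.8000)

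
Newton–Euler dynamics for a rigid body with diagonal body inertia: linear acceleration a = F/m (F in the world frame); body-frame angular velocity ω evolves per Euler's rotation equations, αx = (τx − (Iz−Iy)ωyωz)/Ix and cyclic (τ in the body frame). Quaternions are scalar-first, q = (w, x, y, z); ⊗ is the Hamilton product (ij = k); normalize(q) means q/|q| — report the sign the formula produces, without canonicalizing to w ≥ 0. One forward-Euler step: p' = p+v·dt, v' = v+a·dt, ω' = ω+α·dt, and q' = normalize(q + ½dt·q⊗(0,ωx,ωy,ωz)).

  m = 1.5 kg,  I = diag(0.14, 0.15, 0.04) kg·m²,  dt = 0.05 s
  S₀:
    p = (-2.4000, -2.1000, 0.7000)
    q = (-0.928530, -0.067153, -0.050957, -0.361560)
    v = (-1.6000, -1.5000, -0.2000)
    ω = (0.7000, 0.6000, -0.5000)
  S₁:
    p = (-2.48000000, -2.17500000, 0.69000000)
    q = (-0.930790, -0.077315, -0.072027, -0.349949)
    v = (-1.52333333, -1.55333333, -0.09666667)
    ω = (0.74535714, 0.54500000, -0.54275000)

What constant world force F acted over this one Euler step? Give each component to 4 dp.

Δv = v₁−v₀ = (0.07666667, -0.05333333, 0.10333333)
applied force F = (2.3000, -1.6000, 3.1000)

F = (2.3000, -1.6000, 3.1000)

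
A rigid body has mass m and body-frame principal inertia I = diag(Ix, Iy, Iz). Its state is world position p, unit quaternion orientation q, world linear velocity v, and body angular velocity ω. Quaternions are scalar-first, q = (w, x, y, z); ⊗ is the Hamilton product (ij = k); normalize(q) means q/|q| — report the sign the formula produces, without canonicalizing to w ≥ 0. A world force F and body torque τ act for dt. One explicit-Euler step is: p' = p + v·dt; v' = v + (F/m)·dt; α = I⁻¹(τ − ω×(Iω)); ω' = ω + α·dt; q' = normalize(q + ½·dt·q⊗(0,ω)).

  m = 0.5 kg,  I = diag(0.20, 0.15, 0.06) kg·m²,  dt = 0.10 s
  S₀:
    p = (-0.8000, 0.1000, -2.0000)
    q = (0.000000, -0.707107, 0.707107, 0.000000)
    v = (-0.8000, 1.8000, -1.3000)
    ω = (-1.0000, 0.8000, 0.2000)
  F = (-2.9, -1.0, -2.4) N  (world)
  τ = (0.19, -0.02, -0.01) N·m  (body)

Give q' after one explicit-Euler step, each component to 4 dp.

q' = (-0.0635, -0.6986, 0.7127, 0.0071)

2q̇ = q⊗(0,ω) = (-1.2727926, 0.1414214, 0.1414214, 0.1414214)
q + ½dt·q⊗(0,ω), renormalized = (-0.0635, -0.6986, 0.7127, 0.0071)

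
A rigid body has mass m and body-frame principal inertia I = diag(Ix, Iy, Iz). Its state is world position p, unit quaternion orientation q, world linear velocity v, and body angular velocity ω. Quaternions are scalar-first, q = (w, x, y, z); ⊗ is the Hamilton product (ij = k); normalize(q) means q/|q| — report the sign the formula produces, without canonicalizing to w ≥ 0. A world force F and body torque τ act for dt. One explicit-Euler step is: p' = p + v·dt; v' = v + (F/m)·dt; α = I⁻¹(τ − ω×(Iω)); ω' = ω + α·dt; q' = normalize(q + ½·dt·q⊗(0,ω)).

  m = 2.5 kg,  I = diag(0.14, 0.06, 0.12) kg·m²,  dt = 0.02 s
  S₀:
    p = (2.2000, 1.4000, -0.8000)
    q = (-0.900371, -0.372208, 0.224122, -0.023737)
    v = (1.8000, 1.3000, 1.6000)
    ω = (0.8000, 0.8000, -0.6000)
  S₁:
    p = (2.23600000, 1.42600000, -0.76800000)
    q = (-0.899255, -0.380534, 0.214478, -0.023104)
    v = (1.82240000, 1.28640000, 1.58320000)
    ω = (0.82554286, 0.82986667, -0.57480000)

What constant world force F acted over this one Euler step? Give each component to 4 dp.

Δv = v₁−v₀ = (0.02240000, -0.01360000, -0.01680000)
applied force F = (2.8000, -1.7000, -2.1000)

F = (2.8000, -1.7000, -2.1000)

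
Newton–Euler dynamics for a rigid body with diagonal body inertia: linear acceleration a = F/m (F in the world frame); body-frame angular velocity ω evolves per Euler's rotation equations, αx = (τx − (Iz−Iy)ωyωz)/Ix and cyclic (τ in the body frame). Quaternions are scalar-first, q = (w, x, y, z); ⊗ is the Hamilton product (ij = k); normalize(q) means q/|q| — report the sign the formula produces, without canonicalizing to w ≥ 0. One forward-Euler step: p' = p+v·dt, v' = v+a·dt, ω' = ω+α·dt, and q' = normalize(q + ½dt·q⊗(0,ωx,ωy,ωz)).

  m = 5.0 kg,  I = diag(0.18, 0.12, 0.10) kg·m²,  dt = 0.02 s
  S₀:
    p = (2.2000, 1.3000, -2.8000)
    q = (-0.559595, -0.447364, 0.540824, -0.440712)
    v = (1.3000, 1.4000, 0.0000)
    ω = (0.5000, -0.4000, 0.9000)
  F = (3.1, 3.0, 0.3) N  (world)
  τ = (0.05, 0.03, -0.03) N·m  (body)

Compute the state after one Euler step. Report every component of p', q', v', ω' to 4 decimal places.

ω×(Iω) gyroscopic = (0.0072, 0.0360, 0.0120)
α = I⁻¹(τ − ω×Iω) = (0.2378, -0.0500, -0.4200)
new body rate ω' = (0.5048, -0.4010, 0.8916)
Hamilton product q⊗(0,ω) = (0.8366524, 0.0306593, 0.4061096, -0.5951019)
updated quaternion q' = (-0.5512, -0.4470, 0.5449, -0.4466)
a = (0.6200, 0.6000, 0.0600)
p' = p + v·dt = (2.2260, 1.3280, -2.8000)
new velocity v' = (1.3124, 1.4120, 0.0012)

p' = (2.2260, 1.3280, -2.8000)
q' = (-0.5512, -0.4470, 0.5449, -0.4466)
v' = (1.3124, 1.4120, 0.0012)
ω' = (0.5048, -0.4010, 0.8916)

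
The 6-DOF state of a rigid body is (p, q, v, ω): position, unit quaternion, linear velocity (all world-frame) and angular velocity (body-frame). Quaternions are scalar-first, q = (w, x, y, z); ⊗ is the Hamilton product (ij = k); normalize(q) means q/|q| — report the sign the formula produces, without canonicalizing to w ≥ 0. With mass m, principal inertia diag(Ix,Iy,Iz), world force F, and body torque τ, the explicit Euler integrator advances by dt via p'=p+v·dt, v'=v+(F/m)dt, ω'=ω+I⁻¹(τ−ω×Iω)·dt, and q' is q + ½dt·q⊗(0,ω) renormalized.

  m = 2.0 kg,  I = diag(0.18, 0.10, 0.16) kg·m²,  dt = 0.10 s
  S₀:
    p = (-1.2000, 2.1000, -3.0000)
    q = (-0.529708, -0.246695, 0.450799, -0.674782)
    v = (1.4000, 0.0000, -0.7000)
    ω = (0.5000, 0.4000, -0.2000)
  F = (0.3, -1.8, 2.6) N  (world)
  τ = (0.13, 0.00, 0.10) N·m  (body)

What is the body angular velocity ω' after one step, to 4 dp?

ω' = (0.5749, 0.4020, -0.1275)

precession coupling ω×(Iω) = (-0.0048, -0.0020, -0.0160)
angular accel α = (0.7489, 0.0200, 0.7250)
ω' = ω + α·dt = (0.5749, 0.4020, -0.1275)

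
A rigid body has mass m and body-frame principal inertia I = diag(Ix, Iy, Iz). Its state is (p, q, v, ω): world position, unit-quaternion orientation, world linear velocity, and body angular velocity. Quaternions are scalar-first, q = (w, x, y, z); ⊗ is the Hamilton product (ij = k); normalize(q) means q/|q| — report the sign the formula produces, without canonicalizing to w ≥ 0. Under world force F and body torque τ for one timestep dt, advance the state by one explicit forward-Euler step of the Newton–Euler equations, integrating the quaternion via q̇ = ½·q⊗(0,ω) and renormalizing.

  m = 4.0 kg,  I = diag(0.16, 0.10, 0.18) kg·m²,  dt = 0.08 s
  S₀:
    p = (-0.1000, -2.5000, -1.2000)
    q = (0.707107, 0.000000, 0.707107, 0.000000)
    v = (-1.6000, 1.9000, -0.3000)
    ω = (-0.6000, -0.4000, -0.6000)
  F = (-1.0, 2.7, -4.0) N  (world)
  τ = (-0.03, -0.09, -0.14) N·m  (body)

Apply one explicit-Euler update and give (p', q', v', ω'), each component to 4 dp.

p' = (-0.2280, -2.3480, -1.2240)
q' = (0.7179, -0.0339, 0.6953, 0.0000)
v' = (-1.6200, 1.9540, -0.3800)
ω' = (-0.6246, -0.4662, -0.6558)

p + v·dt = (-0.2280, -2.3480, -1.2240)
v + (F/m)dt = (-1.6200, 1.9540, -0.3800)
precession coupling ω×(Iω) = (0.0192, -0.0072, -0.0144)
angular accel α = (-0.3075, -0.8280, -0.6978)
ω' = ω + α·dt = (-0.6246, -0.4662, -0.6558)
2q̇ = q⊗(0,ω) = (0.2828428, -0.8485284, -0.2828428, 0.0000000)
q' = normalize(q + ½dt·q⊗(0,ω)) = (0.7179, -0.0339, 0.6953, 0.0000)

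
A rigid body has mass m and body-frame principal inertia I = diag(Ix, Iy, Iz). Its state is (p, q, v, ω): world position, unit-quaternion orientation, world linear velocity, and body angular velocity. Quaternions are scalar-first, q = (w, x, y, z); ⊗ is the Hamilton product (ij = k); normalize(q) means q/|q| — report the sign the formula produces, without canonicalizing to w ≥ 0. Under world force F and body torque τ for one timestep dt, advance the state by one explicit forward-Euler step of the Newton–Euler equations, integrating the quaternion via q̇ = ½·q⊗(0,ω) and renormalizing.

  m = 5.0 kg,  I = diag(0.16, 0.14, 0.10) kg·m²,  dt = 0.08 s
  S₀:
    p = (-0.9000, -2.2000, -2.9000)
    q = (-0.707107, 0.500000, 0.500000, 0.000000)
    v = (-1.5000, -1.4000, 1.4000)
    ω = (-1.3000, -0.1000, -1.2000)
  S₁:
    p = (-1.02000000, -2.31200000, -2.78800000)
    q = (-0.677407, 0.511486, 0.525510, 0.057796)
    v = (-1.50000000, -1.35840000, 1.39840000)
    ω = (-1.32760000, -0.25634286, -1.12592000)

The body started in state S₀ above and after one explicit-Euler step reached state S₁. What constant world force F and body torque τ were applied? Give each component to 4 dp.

F = (0.0000, 2.6000, -0.1000)
τ = (-0.0600, -0.1800, 0.0900)

Δv = v₁−v₀ = (0.00000000, 0.04160000, -0.00160000)
F = m·Δv/dt = (0.0000, 2.6000, -0.1000)
Δω = ω₁−ω₀ = (-0.02760000, -0.15634286, 0.07408000)
I·α + gyro = (-0.0600, -0.1800, 0.0900)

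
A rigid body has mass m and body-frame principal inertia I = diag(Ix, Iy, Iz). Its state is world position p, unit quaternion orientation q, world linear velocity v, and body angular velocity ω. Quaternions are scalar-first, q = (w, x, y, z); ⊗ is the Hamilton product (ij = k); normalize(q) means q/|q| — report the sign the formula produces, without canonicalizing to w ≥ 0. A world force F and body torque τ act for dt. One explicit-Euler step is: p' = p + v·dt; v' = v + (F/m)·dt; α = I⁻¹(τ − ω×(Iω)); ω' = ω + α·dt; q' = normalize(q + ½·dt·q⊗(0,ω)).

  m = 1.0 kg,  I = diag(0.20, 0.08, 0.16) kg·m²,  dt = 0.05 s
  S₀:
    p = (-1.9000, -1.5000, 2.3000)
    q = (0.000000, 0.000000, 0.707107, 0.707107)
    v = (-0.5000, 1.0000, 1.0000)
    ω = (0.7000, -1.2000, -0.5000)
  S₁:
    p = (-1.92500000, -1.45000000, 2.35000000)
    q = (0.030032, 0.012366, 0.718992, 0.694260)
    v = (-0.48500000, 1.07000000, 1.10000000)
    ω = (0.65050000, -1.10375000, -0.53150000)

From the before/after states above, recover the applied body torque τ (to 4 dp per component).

Δω = ω₁−ω₀ = (-0.04950000, 0.09625000, -0.03150000)
precession coupling = (0.0480, -0.0140, 0.1008)
I·α + gyro = (-0.1500, 0.1400, 0.0000)

τ = (-0.1500, 0.1400, 0.0000)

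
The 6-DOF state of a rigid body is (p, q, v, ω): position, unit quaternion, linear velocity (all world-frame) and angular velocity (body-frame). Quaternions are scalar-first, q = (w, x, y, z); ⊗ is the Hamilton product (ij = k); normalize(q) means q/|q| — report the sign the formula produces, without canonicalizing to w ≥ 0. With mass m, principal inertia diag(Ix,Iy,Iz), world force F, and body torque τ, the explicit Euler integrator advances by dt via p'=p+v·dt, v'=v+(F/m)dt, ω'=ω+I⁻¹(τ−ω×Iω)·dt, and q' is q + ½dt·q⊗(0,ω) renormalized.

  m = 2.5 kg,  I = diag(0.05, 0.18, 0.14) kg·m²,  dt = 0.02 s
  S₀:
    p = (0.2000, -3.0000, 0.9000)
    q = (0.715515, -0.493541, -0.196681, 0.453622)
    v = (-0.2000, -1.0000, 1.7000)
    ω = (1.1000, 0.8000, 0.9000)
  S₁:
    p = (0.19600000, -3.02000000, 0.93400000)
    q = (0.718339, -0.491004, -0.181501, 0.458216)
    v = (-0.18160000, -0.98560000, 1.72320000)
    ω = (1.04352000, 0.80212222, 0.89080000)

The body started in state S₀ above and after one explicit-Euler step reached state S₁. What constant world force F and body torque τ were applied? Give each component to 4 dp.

F = (2.3000, 1.8000, 2.9000)
τ = (-0.1700, -0.0700, 0.0500)

v₁ − v₀ = (0.01840000, 0.01440000, 0.02320000)
applied force F = (2.3000, 1.8000, 2.9000)
Δω = ω₁−ω₀ = (-0.05648000, 0.00212222, -0.00920000)
gyro term ω₀×Iω₀ = (-0.0288, -0.0891, 0.1144)
I·α + gyro = (-0.1700, -0.0700, 0.0500)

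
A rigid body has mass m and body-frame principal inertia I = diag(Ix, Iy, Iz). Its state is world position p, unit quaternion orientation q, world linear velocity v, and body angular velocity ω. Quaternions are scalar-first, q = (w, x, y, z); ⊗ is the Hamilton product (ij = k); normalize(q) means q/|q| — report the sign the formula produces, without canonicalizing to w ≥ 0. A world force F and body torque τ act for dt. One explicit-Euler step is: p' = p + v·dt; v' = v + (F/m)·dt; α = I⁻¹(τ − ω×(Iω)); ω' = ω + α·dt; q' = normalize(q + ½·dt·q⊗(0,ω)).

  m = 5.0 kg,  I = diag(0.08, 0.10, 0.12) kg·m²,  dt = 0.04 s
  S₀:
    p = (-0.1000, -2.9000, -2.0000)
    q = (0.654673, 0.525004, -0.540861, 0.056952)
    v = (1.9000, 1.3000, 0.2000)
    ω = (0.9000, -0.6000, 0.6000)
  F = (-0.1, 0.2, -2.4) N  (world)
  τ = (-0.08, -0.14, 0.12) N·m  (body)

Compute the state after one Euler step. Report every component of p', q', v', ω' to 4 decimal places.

p' = (-0.0240, -2.8480, -1.9920)
q' = (0.6379, 0.5308, -0.5538, 0.0682)
v' = (1.8992, 1.3016, 0.1808)
ω' = (0.8636, -0.6474, 0.6436)

linear accel F/m = (-0.0200, 0.0400, -0.4800)
new position p' = (-0.0240, -2.8480, -1.9920)
new velocity v' = (1.8992, 1.3016, 0.1808)
α = I⁻¹(τ − ω×Iω) = (-0.9100, -1.1840, 1.0900)
new body rate ω' = (0.8636, -0.6474, 0.6436)
q⊗(0,ω) = (-0.8311914, 0.2988603, -0.6565494, 0.5645763)
q + ½dt·q⊗(0,ω), renormalized = (0.6379, 0.5308, -0.5538, 0.0682)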